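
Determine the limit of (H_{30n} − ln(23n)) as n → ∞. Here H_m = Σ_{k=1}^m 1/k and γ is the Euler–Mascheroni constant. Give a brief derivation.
lim = ln(30/23) + γ

By Euler-Maclaurin, H_m = ln m + γ + O(1/m). So
  H_{30n} − ln(23n) = ln(30n) + γ − ln(23n) + O(1/n)
                       = ln(30/23) + γ + O(1/n).
Hence the limit is ln(30/23) + γ.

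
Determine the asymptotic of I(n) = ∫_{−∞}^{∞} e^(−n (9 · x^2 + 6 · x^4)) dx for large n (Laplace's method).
I(n) ~ sqrt(π/(9n))

φ(x) = 9 · x^2 + 6 · x^4 has its unique global minimum at x* = 0 (since φ'(x) = 18x + 24x^3 = 0 only at x = 0 for real x with both coefficients positive, and φ → ∞ as |x| → ∞). At x* = 0, φ(0) = 0 and φ''(0) = 18. Laplace's method then gives
  I(n) ~ sqrt(2π / (n · φ''(0))) · e^(−n φ(0)) = sqrt(2π / (18n)) = sqrt(π/(9n)).
The 6 · x^4 term contributes only at subleading order (an O(1/n) relative correction).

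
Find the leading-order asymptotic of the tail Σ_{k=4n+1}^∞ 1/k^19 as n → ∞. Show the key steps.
Σ_{k>4n} 1/k^19 ~ 1/(18 · (4n)^18)

Compare to the integral: ∫_{4n}^∞ x^(−19) dx = [−x^(−18)/18]_{4n}^∞ = 1/((19−1)·(4n)^18). Euler-Maclaurin then gives
  Σ_{k>4n} 1/k^19 = ∫_{4n}^∞ dx/x^19 − 1/(2·(4n)^19) + O(1/(4n)^20).
(Equivalently this is ζ(19) − Σ_{k≤4n} 1/k^19.)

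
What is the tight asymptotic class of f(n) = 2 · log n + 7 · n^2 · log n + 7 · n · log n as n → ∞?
f(n) ∈ Θ(n^2 · log n)

Compare the terms by growth order. For large n, n^a · (log n)^b dominates n^a' · (log n)^b' iff a > a', or (a = a' and b > b'). Ranking the 3 terms shows the dominant one is 7 · n^2 · log n. Hence f(n) ∈ Θ(n^2 · log n).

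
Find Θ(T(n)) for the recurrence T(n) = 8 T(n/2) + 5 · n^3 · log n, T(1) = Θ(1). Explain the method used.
T(n) = Θ(n^3 · (log n)^2)

Here log_2 8 = 3 and f(n) = 5 · n^3 · log n = Θ(n^(log_2 8) · (log n)^1). This is the extended Case 2 of the master theorem (f matches the critical exponent up to log factors), giving T(n) = Θ(n^(log_2 8) · (log n)^(1+1)) = Θ(n^3 · (log n)^2).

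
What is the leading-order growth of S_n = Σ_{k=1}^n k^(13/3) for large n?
S_n ~ (3/16) · n^(16/3)

Integral comparison: Σ_{k=1}^n k^(13/3) = ∫_0^n x^(13/3) dx + O(n^(13/3)). The integral is n^(1 + 13/3) / (1 + 13/3) = n^((13+3)/3) / ((13+3)/3) = (3/16) · n^(16/3).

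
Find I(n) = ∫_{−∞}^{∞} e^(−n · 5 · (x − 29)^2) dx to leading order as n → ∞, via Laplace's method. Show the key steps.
I(n) = sqrt(π/(5n))

Here φ(x) = 5 · (x − 29)^2 has its unique minimum at x* = 29 with φ(x*) = 0 and φ''(x*) = 10. Laplace's method gives
  I(n) ~ e^(−n φ(x*)) · sqrt(2π / (n · φ''(x*))) = sqrt(2π / (10n)) = sqrt(π/(5n)).
This is exact: substituting u = (x − 29)·sqrt(5n) gives I(n) = (1/sqrt(5n)) ∫_{−∞}^{∞} e^(−u^2) du = sqrt(π/(5n)).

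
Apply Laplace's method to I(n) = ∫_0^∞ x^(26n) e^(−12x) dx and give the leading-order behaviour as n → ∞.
I(n) ~ (sqrt(2π·26n) / 12) · (26n/(12e))^(26n)

Write the integrand as exp(26n ln x − 12x) and set f(x) = 26n ln x − 12x. Then f'(x) = 26n/x − 12 = 0 at x* = 26n/12, and f''(x*) = −26n/x*^2 = −12^2/(26n). Laplace's method (interior maximum) gives
  I(n) ~ e^(f(x*)) · sqrt(2π / |f''(x*)|)
        = exp(26n ln(26n/12) − 26n) · sqrt(2π · 26n / 12^2)
        = (26n/12)^(26n) e^(−26n) · sqrt(2π·26n) / 12
        = (sqrt(2π·26n) / 12) · (26n/(12e))^(26n).
This matches Γ(26n+1)/12^(26n+1) with Stirling applied to Γ.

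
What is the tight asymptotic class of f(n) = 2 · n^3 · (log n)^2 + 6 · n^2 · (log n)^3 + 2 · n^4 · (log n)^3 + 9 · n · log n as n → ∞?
f(n) ∈ Θ(n^4 · (log n)^3)

Compare the terms by growth order. For large n, n^a · (log n)^b dominates n^a' · (log n)^b' iff a > a', or (a = a' and b > b'). Ranking the 4 terms shows the dominant one is 2 · n^4 · (log n)^3. Hence f(n) ∈ Θ(n^4 · (log n)^3).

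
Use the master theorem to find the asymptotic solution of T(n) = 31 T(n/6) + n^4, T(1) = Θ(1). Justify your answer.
T(n) = Θ(n^4)

log_6 31 ≈ 1.917. f(n) = n^4 dominates n^(log_6 31) since 4 > 1.917, and the regularity condition a·f(n/b) = 31·(n/6)^4 = (31/1296)·n^4 ≤ c·f(n) holds with c = 31/1296 ≈ 0.0239 < 1. So this is Case 3: T(n) = Θ(f(n)) = Θ(n^4).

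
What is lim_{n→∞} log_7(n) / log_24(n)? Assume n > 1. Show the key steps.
lim = ln(24) / ln(7) = log_7(24)

Change of base: log_7(n) = ln n / ln 7 and log_24(n) = ln n / ln 24. The ratio is (ln n / ln 7) · (ln 24 / ln n) = ln 24 / ln 7, a constant independent of n. So the limit is ln 24 / ln 7 = log_7(24).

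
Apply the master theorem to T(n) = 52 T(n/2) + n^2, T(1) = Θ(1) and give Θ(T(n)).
T(n) = Θ(n^(log_2 52))

Master theorem: compare f(n) = n^2 to n^(log_2 52) where log_2 52 ≈ 5.700. Since 2 < log_2 52, we have f(n) = O(n^(log_2 52 − ε)) for some ε > 0 — Case 1. Hence T(n) = Θ(n^(log_2 52)).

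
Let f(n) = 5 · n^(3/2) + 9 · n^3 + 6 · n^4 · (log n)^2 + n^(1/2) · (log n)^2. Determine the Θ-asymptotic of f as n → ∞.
f(n) ∈ Θ(n^4 · (log n)^2)

Compare the terms by growth order. For large n, n^a · (log n)^b dominates n^a' · (log n)^b' iff a > a', or (a = a' and b > b'). Ranking the 4 terms shows the dominant one is 6 · n^4 · (log n)^2. Hence f(n) ∈ Θ(n^4 · (log n)^2).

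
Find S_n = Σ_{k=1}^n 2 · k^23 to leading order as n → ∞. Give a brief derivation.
S_n ~ n^24 / 12

By integral comparison (Euler-Maclaurin), Σ_{k=1}^n 2 · k^23 = 2 · ∫_0^n x^23 dx + O(n^23) = 2 · n^24/24 = n^24 / 12 + O(n^23). (Equivalently, Faulhaber's formula gives the same leading term.)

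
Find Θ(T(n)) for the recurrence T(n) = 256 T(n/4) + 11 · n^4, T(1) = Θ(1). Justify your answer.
T(n) = Θ(n^4 log n)

log_4 256 = 4, and f(n) = 11 · n^4 = Θ(n^(log_4 256)). This is Case 2 of the master theorem: T(n) = Θ(f(n) · log n) = Θ(n^4 log n).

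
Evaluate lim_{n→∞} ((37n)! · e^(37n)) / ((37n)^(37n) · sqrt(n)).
lim = sqrt(2π·37)

Stirling: (37n)! ~ sqrt(2π·37n) · (37n/e)^(37n). Hence
  (37n)! · e^(37n) / (37n)^(37n) ~ sqrt(2π·37n).
Dividing by sqrt(n): sqrt(2π·37n) / sqrt(n) = sqrt(2π·37) · n^((1−1)/2), so the limit is sqrt(2π·37).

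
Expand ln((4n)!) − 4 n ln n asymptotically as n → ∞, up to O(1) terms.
ln((4n)!) − 4 n ln n = 4(ln 4 − 1) n + (1/2) ln(2π·4n) + O(1/n)

Stirling: ln((4n)!) = 4n ln(4n) − 4n + (1/2) ln(2π·4n) + O(1/n).
Since 4n ln(4n) = 4n ln n + 4n ln 4, subtracting 4n ln n cancels the n ln n term exactly. What remains is 4(ln 4 − 1) n + (1/2) ln(2π·4n) + O(1/n).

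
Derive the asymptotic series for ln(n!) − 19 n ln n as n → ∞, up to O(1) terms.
ln(n!) − 19 n ln n = −18 n ln n − n + (1/2) ln(2π n) + O(1/n)

Stirling: ln((n)!) = n ln(n) − n + (1/2) ln(2π·n) + O(1/n).
Here n ln(n) = n ln n.
Subtract 19n ln n: leading term is (1 − 19) n ln n = −18 n ln n. The next term is −n. Then the (1/2) ln(2π·n) correction.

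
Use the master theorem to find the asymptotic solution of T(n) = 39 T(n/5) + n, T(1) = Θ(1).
T(n) = Θ(n^(log_5 39))

Master theorem: compare f(n) = n to n^(log_5 39) where log_5 39 ≈ 2.276. Since 1 < log_5 39, we have f(n) = O(n^(log_5 39 − ε)) for some ε > 0 — Case 1. Hence T(n) = Θ(n^(log_5 39)).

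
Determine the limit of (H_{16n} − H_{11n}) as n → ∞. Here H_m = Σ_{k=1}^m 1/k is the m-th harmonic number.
lim = ln(16/11)

Euler-Maclaurin gives H_m = ln m + γ + 1/(2m) + O(1/m^2). The γ and O(1/m) terms cancel in the difference:
  H_{16n} − H_{11n} = ln(16n) − ln(11n) + O(1/n) = ln(16/11) + O(1/n).
Hence the limit is ln(16/11).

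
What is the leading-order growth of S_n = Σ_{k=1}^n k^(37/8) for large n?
S_n ~ (8/45) · n^(45/8)

Integral comparison: Σ_{k=1}^n k^(37/8) = ∫_0^n x^(37/8) dx + O(n^(37/8)). The integral is n^(1 + 37/8) / (1 + 37/8) = n^((37+8)/8) / ((37+8)/8) = (8/45) · n^(45/8).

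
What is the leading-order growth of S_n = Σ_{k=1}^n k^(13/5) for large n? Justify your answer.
S_n ~ (5/18) · n^(18/5)

Integral comparison: Σ_{k=1}^n k^(13/5) = ∫_0^n x^(13/5) dx + O(n^(13/5)). The integral is n^(1 + 13/5) / (1 + 13/5) = n^((13+5)/5) / ((13+5)/5) = (5/18) · n^(18/5).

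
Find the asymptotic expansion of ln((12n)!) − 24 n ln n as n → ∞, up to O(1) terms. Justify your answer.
ln((12n)!) − 24 n ln n = −12 n ln n + 12(ln 12 − 1) n + (1/2) ln(2π·12n) + O(1/n)

Stirling: ln((12n)!) = 12n ln(12n) − 12n + (1/2) ln(2π·12n) + O(1/n).
Expand 12n ln(12n) = 12n (ln n + ln 12) = 12n ln n + 12n ln 12.
Subtract 24n ln n: leading term is (12 − 24) n ln n = −12 n ln n. The next term is 12n ln 12 − 12n = 12(ln 12 − 1) n. Then the (1/2) ln(2π·12n) correction.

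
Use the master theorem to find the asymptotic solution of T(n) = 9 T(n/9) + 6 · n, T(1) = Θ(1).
T(n) = Θ(n log n)

log_9 9 = 1, and f(n) = 6 · n = Θ(n^(log_9 9)). This is Case 2 of the master theorem: T(n) = Θ(f(n) · log n) = Θ(n log n).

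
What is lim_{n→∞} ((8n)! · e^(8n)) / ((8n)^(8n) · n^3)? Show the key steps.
lim = 0

Stirling: (8n)! ~ sqrt(2π·8n) · (8n/e)^(8n). Hence
  (8n)! · e^(8n) / (8n)^(8n) ~ sqrt(2π·8n).
Dividing by n^3: sqrt(2π·8n) / n^3 = sqrt(2π·8) · n^((1−6)/2), so the expression behaves like sqrt(2π·8) · n^((1−6)/2) → 0.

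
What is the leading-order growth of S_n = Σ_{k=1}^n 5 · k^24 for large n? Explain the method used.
S_n ~ n^25 / 5

By integral comparison (Euler-Maclaurin), Σ_{k=1}^n 5 · k^24 = 5 · ∫_0^n x^24 dx + O(n^24) = 5 · n^25/25 = n^25 / 5 + O(n^24). (Equivalently, Faulhaber's formula gives the same leading term.)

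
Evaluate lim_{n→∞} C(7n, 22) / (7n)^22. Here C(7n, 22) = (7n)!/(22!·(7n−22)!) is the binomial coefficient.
lim = 1/22! = 1/1124000727777607680000

With N = 7n → ∞: C(N, 22) / N^22 = [N(N−1)…(N−21)] / (22! · N^22) = (1/22!) · 1 · (1 − 1/(7n)) · … · (1 − 21/(7n)). Each factor → 1 as N → ∞, so the limit is 1/22! = 1/1124000727777607680000.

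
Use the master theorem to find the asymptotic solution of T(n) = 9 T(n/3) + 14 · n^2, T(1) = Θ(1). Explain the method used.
T(n) = Θ(n^2 log n)

log_3 9 = 2, and f(n) = 14 · n^2 = Θ(n^(log_3 9)). This is Case 2 of the master theorem: T(n) = Θ(f(n) · log n) = Θ(n^2 log n).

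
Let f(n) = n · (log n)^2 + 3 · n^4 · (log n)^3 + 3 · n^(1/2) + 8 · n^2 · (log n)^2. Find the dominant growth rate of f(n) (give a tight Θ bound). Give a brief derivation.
f(n) ∈ Θ(n^4 · (log n)^3)

Compare the terms by growth order. For large n, n^a · (log n)^b dominates n^a' · (log n)^b' iff a > a', or (a = a' and b > b'). Ranking the 4 terms shows the dominant one is 3 · n^4 · (log n)^3. Hence f(n) ∈ Θ(n^4 · (log n)^3).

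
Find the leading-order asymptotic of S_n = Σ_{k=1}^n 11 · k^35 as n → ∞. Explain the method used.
S_n ~ 11 · n^36 / 36

By integral comparison (Euler-Maclaurin), Σ_{k=1}^n 11 · k^35 = 11 · ∫_0^n x^35 dx + O(n^35) = 11 · n^36/36 + O(n^35). (Equivalently, Faulhaber's formula gives the same leading term.)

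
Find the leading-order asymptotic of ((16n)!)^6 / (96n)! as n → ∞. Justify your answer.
((16n)!)^6/(96n)! ~ ((2π·16n)^(5/2) / sqrt(6)) · 6^(−6·16n)  →  0

Write N = 16n. Stirling: N! ~ sqrt(2π N)(N/e)^N and (6N)! ~ sqrt(2π·6N)·(6N/e)^(6N).
  (N!)^6/(6N)! ~ (2π N)^(6/2) (N/e)^(6N) / [sqrt(2π·6N) (6N/e)^(6N)]
     = (2π N)^(6/2) / sqrt(2π·6N) · (N/(6N))^(6N)
     = (2π N)^((6−1)/2) / sqrt(6) · 6^(−6N).
Since 6^6 > 1, the factor 6^(−6N) decays exponentially, so the ratio → 0. Substituting N = 16n gives the stated form.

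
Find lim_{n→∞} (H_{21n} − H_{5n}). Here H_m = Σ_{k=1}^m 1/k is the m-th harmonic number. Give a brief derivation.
lim = ln(21/5)

Euler-Maclaurin gives H_m = ln m + γ + 1/(2m) + O(1/m^2). The γ and O(1/m) terms cancel in the difference:
  H_{21n} − H_{5n} = ln(21n) − ln(5n) + O(1/n) = ln(21/5) + O(1/n).
Hence the limit is ln(21/5).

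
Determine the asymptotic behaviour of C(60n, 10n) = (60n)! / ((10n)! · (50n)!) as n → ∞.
C(60n, 10n) ~ (46656/3125)^(10n) · sqrt(3/(5π·10n))

Write N = 10n. Apply Stirling to each factorial:
  (6N)! ~ sqrt(2π·6N) · (6N/e)^(6N),
  N! ~ sqrt(2π N) · (N/e)^N,
  (5N)! ~ sqrt(2π·5N) · (5N/e)^(5N).
The exponential factors combine to (6N)^(6N) / (N^N · (5N)^(5N)) = 6^(6N)/5^(5N) = (6^6/5^5)^N = (46656/3125)^N.
The square-root prefactors combine to sqrt(2π·6N) / (sqrt(2π N)·sqrt(2π·5N)) = sqrt(6 / (2π·5·N)) = sqrt(3/(5π·10n)).
Substituting N = 10n: C(60n, 10n) ~ (46656/3125)^(10n) · sqrt(3/(5π·10n)).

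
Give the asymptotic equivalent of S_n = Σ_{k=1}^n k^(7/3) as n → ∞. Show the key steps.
S_n ~ (3/10) · n^(10/3)

Integral comparison: Σ_{k=1}^n k^(7/3) = ∫_0^n x^(7/3) dx + O(n^(7/3)). The integral is n^(1 + 7/3) / (1 + 7/3) = n^((7+3)/3) / ((7+3)/3) = (3/10) · n^(10/3).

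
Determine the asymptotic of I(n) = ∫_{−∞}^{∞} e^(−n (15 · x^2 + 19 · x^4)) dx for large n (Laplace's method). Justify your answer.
I(n) ~ sqrt(π/(15n))

φ(x) = 15 · x^2 + 19 · x^4 has its unique global minimum at x* = 0 (since φ'(x) = 30x + 76x^3 = 0 only at x = 0 for real x with both coefficients positive, and φ → ∞ as |x| → ∞). At x* = 0, φ(0) = 0 and φ''(0) = 30. Laplace's method then gives
  I(n) ~ sqrt(2π / (n · φ''(0))) · e^(−n φ(0)) = sqrt(2π / (30n)) = sqrt(π/(15n)).
The 19 · x^4 term contributes only at subleading order (an O(1/n) relative correction).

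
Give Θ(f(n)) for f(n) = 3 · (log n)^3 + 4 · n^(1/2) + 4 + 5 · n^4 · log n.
f(n) ∈ Θ(n^4 · log n)

Compare the terms by growth order. For large n, n^a · (log n)^b dominates n^a' · (log n)^b' iff a > a', or (a = a' and b > b'). Ranking the 4 terms shows the dominant one is 5 · n^4 · log n. Hence f(n) ∈ Θ(n^4 · log n).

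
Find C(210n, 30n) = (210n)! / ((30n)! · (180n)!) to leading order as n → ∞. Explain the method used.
C(210n, 30n) ~ (823543/46656)^(30n) · sqrt(7/(12π·30n))

Write N = 30n. Apply Stirling to each factorial:
  (7N)! ~ sqrt(2π·7N) · (7N/e)^(7N),
  N! ~ sqrt(2π N) · (N/e)^N,
  (6N)! ~ sqrt(2π·6N) · (6N/e)^(6N).
The exponential factors combine to (7N)^(7N) / (N^N · (6N)^(6N)) = 7^(7N)/6^(6N) = (7^7/6^6)^N = (823543/46656)^N.
The square-root prefactors combine to sqrt(2π·7N) / (sqrt(2π N)·sqrt(2π·6N)) = sqrt(7 / (2π·6·N)) = sqrt(7/(12π·30n)).
Substituting N = 30n: C(210n, 30n) ~ (823543/46656)^(30n) · sqrt(7/(12π·30n)).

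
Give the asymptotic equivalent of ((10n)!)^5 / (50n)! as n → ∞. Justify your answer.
((10n)!)^5/(50n)! ~ ((2π·10n)^(4/2) / sqrt(5)) · 5^(−5·10n)  →  0

Write N = 10n. Stirling: N! ~ sqrt(2π N)(N/e)^N and (5N)! ~ sqrt(2π·5N)·(5N/e)^(5N).
  (N!)^5/(5N)! ~ (2π N)^(5/2) (N/e)^(5N) / [sqrt(2π·5N) (5N/e)^(5N)]
     = (2π N)^(5/2) / sqrt(2π·5N) · (N/(5N))^(5N)
     = (2π N)^((5−1)/2) / sqrt(5) · 5^(−5N).
Since 5^5 > 1, the factor 5^(−5N) decays exponentially, so the ratio → 0. Substituting N = 10n gives the stated form.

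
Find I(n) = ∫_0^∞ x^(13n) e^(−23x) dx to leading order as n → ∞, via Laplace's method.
I(n) ~ (sqrt(2π·13n) / 23) · (13n/(23e))^(13n)

Write the integrand as exp(13n ln x − 23x) and set f(x) = 13n ln x − 23x. Then f'(x) = 13n/x − 23 = 0 at x* = 13n/23, and f''(x*) = −13n/x*^2 = −23^2/(13n). Laplace's method (interior maximum) gives
  I(n) ~ e^(f(x*)) · sqrt(2π / |f''(x*)|)
        = exp(13n ln(13n/23) − 13n) · sqrt(2π · 13n / 23^2)
        = (13n/23)^(13n) e^(−13n) · sqrt(2π·13n) / 23
        = (sqrt(2π·13n) / 23) · (13n/(23e))^(13n).
This matches Γ(13n+1)/23^(13n+1) with Stirling applied to Γ.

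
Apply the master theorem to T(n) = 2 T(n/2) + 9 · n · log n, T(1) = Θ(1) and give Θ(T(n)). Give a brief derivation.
T(n) = Θ(n · (log n)^2)

Here log_2 2 = 1 and f(n) = 9 · n · log n = Θ(n^(log_2 2) · (log n)^1). This is the extended Case 2 of the master theorem (f matches the critical exponent up to log factors), giving T(n) = Θ(n^(log_2 2) · (log n)^(1+1)) = Θ(n · (log n)^2).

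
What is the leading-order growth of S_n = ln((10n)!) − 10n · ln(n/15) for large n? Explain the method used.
S_n ~ 10n · (ln 150 − 1) + O(ln n)

Stirling: ln((10n)!) = 10n ln(10n) − 10n + O(ln n).
  S_n = 10n ln(10n) − 10n − 10n ln(n/15) + O(ln n)
      = 10n ln(10n) − 10n ln n + 10n ln 15 − 10n + O(ln n)
      = 10n ln 10 + 10n ln 15 − 10n + O(ln n)
      = 10n (ln 150 − 1) + O(ln n).
Numerically ln(150) − 1 ≈ 4.0106.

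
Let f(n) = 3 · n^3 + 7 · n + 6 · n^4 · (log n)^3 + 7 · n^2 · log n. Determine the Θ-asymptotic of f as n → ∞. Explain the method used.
f(n) ∈ Θ(n^4 · (log n)^3)

Compare the terms by growth order. For large n, n^a · (log n)^b dominates n^a' · (log n)^b' iff a > a', or (a = a' and b > b'). Ranking the 4 terms shows the dominant one is 6 · n^4 · (log n)^3. Hence f(n) ∈ Θ(n^4 · (log n)^3).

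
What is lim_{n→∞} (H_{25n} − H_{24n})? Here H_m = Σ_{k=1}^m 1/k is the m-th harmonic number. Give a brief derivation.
lim = ln(25/24)

Euler-Maclaurin gives H_m = ln m + γ + 1/(2m) + O(1/m^2). The γ and O(1/m) terms cancel in the difference:
  H_{25n} − H_{24n} = ln(25n) − ln(24n) + O(1/n) = ln(25/24) + O(1/n).
Hence the limit is ln(25/24).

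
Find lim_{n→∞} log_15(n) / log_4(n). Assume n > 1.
lim = ln(4) / ln(15) = log_15(4)

Change of base: log_15(n) = ln n / ln 15 and log_4(n) = ln n / ln 4. The ratio is (ln n / ln 15) · (ln 4 / ln n) = ln 4 / ln 15, a constant independent of n. So the limit is ln 4 / ln 15 = log_15(4).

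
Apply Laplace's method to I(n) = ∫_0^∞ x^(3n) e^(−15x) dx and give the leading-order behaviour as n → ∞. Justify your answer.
I(n) ~ (sqrt(2π·3n) / 15) · (3n/(15e))^(3n)

Write the integrand as exp(3n ln x − 15x) and set f(x) = 3n ln x − 15x. Then f'(x) = 3n/x − 15 = 0 at x* = 3n/15, and f''(x*) = −3n/x*^2 = −15^2/(3n). Laplace's method (interior maximum) gives
  I(n) ~ e^(f(x*)) · sqrt(2π / |f''(x*)|)
        = exp(3n ln(3n/15) − 3n) · sqrt(2π · 3n / 15^2)
        = (3n/15)^(3n) e^(−3n) · sqrt(2π·3n) / 15
        = (sqrt(2π·3n) / 15) · (3n/(15e))^(3n).
This matches Γ(3n+1)/15^(3n+1) with Stirling applied to Γ.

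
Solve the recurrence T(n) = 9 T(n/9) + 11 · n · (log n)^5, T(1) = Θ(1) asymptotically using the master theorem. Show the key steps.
T(n) = Θ(n · (log n)^6)

Here log_9 9 = 1 and f(n) = 11 · n · (log n)^5 = Θ(n^(log_9 9) · (log n)^5). This is the extended Case 2 of the master theorem (f matches the critical exponent up to log factors), giving T(n) = Θ(n^(log_9 9) · (log n)^(5+1)) = Θ(n · (log n)^6).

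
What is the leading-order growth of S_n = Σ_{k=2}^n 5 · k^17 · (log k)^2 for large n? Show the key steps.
S_n ~ 5 · n^18 · (log n)^2 / 18

By integral comparison, S_n = ∫_1^n 5 · x^17 · (log x)^2 dx + O(n^17 · (log n)^2). For the integral, the leading term of ∫_1^n x^17 (log x)^2 dx is n^18/18 · (log n)^2 (by repeated integration by parts; each step lowers the log-exponent and produces a relatively O(1/log n) correction). Hence S_n ~ 5 · n^18 · (log n)^2 / 18.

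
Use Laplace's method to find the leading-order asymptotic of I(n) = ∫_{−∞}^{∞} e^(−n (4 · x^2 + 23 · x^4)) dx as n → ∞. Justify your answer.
I(n) ~ sqrt(π/(4n))

φ(x) = 4 · x^2 + 23 · x^4 has its unique global minimum at x* = 0 (since φ'(x) = 8x + 92x^3 = 0 only at x = 0 for real x with both coefficients positive, and φ → ∞ as |x| → ∞). At x* = 0, φ(0) = 0 and φ''(0) = 8. Laplace's method then gives
  I(n) ~ sqrt(2π / (n · φ''(0))) · e^(−n φ(0)) = sqrt(2π / (8n)) = sqrt(π/(4n)).
The 23 · x^4 term contributes only at subleading order (an O(1/n) relative correction).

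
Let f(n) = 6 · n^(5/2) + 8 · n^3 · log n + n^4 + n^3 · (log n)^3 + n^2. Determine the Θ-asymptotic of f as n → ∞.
f(n) ∈ Θ(n^4)

Compare the terms by growth order. For large n, n^a · (log n)^b dominates n^a' · (log n)^b' iff a > a', or (a = a' and b > b'). Ranking the 5 terms shows the dominant one is n^4. Hence f(n) ∈ Θ(n^4).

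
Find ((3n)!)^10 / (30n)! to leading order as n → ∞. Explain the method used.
((3n)!)^10/(30n)! ~ ((2π·3n)^(9/2) / sqrt(10)) · 10^(−10·3n)  →  0

Write N = 3n. Stirling: N! ~ sqrt(2π N)(N/e)^N and (10N)! ~ sqrt(2π·10N)·(10N/e)^(10N).
  (N!)^10/(10N)! ~ (2π N)^(10/2) (N/e)^(10N) / [sqrt(2π·10N) (10N/e)^(10N)]
     = (2π N)^(10/2) / sqrt(2π·10N) · (N/(10N))^(10N)
     = (2π N)^((10−1)/2) / sqrt(10) · 10^(−10N).
Since 10^10 > 1, the factor 10^(−10N) decays exponentially, so the ratio → 0. Substituting N = 3n gives the stated form.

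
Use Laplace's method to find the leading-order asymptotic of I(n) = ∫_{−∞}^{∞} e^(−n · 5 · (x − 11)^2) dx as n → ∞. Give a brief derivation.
I(n) = sqrt(π/(5n))

Here φ(x) = 5 · (x − 11)^2 has its unique minimum at x* = 11 with φ(x*) = 0 and φ''(x*) = 10. Laplace's method gives
  I(n) ~ e^(−n φ(x*)) · sqrt(2π / (n · φ''(x*))) = sqrt(2π / (10n)) = sqrt(π/(5n)).
This is exact: substituting u = (x − 11)·sqrt(5n) gives I(n) = (1/sqrt(5n)) ∫_{−∞}^{∞} e^(−u^2) du = sqrt(π/(5n)).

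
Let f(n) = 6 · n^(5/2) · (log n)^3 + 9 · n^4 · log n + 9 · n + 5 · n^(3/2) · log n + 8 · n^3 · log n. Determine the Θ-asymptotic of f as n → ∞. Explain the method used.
f(n) ∈ Θ(n^4 · log n)

Compare the terms by growth order. For large n, n^a · (log n)^b dominates n^a' · (log n)^b' iff a > a', or (a = a' and b > b'). Ranking the 5 terms shows the dominant one is 9 · n^4 · log n. Hence f(n) ∈ Θ(n^4 · log n).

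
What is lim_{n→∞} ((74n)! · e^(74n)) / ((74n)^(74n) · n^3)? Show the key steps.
lim = 0

Stirling: (74n)! ~ sqrt(2π·74n) · (74n/e)^(74n). Hence
  (74n)! · e^(74n) / (74n)^(74n) ~ sqrt(2π·74n).
Dividing by n^3: sqrt(2π·74n) / n^3 = sqrt(2π·74) · n^((1−6)/2), so the expression behaves like sqrt(2π·74) · n^((1−6)/2) → 0.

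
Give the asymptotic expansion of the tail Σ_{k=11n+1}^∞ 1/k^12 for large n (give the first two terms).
Σ_{k>11n} 1/k^12 = 1/(11 · (11n)^11) − 1/(2 · (11n)^12) + O(1/(11n)^13)

Compare to the integral: ∫_{11n}^∞ x^(−12) dx = [−x^(−11)/11]_{11n}^∞ = 1/((12−1)·(11n)^11). The Euler-Maclaurin correction adds −f(11n)/2 = −1/(2·(11n)^12). Euler-Maclaurin then gives
  Σ_{k>11n} 1/k^12 = ∫_{11n}^∞ dx/x^12 − 1/(2·(11n)^12) + O(1/(11n)^13).
(Equivalently this is ζ(12) − Σ_{k≤11n} 1/k^12.)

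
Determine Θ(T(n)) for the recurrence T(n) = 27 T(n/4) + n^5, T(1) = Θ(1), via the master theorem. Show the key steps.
T(n) = Θ(n^5)

log_4 27 ≈ 2.377. f(n) = n^5 dominates n^(log_4 27) since 5 > 2.377, and the regularity condition a·f(n/b) = 27·(n/4)^5 = (27/1024)·n^5 ≤ c·f(n) holds with c = 27/1024 ≈ 0.0264 < 1. So this is Case 3: T(n) = Θ(f(n)) = Θ(n^5).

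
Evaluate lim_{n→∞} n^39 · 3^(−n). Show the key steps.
lim = 0

Exponentials with base > 1 dominate every fixed polynomial: for any fixed c, n^c / 3^n → 0 as n → ∞ (e.g. by the ratio test, or by writing 3^n = e^(n ln 3) and noting e^(n ln 3) / n^c → ∞). Hence n^39 · 3^(−n) = n^39 / 3^n → 0.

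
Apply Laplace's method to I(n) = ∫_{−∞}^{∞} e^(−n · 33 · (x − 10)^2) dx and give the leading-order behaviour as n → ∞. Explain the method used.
I(n) = sqrt(π/(33n))

Here φ(x) = 33 · (x − 10)^2 has its unique minimum at x* = 10 with φ(x*) = 0 and φ''(x*) = 66. Laplace's method gives
  I(n) ~ e^(−n φ(x*)) · sqrt(2π / (n · φ''(x*))) = sqrt(2π / (66n)) = sqrt(π/(33n)).
This is exact: substituting u = (x − 10)·sqrt(33n) gives I(n) = (1/sqrt(33n)) ∫_{−∞}^{∞} e^(−u^2) du = sqrt(π/(33n)).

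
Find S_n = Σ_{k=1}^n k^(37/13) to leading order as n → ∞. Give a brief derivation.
S_n ~ (13/50) · n^(50/13)

Integral comparison: Σ_{k=1}^n k^(37/13) = ∫_0^n x^(37/13) dx + O(n^(37/13)). The integral is n^(1 + 37/13) / (1 + 37/13) = n^((37+13)/13) / ((37+13)/13) = (13/50) · n^(50/13).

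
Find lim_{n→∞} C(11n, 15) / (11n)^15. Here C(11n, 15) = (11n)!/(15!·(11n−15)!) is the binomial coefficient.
lim = 1/15! = 1/1307674368000

With N = 11n → ∞: C(N, 15) / N^15 = [N(N−1)…(N−14)] / (15! · N^15) = (1/15!) · 1 · (1 − 1/(11n)) · … · (1 − 14/(11n)). Each factor → 1 as N → ∞, so the limit is 1/15! = 1/1307674368000.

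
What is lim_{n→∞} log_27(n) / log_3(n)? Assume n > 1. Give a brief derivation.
lim = ln(3) / ln(27) = log_27(3)

Change of base: log_27(n) = ln n / ln 27 and log_3(n) = ln n / ln 3. The ratio is (ln n / ln 27) · (ln 3 / ln n) = ln 3 / ln 27, a constant independent of n. So the limit is ln 3 / ln 27 = log_27(3).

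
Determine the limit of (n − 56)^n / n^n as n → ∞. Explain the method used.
lim = e^(−56)

Rewrite as (1 − 56/n)^(n). By the standard limit (1 + x/n)^n → e^x, we have (1 − 56/n)^n → e^(−56), and raising to the 1st power gives e^(−56).
More precisely, ln[(1 − 56/n)^(n)] = n · ln(1 − 56/n) = n · (-56/n + O(1/n^2)) = -56 + O(1/n) → -56.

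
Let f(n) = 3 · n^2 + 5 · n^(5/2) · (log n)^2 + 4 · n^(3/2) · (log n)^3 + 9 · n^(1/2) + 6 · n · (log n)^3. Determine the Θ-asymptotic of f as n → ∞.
f(n) ∈ Θ(n^(5/2) · (log n)^2)

Compare the terms by growth order. For large n, n^a · (log n)^b dominates n^a' · (log n)^b' iff a > a', or (a = a' and b > b'). Ranking the 5 terms shows the dominant one is 5 · n^(5/2) · (log n)^2. Hence f(n) ∈ Θ(n^(5/2) · (log n)^2).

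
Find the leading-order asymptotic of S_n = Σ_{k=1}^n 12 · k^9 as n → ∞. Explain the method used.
S_n ~ 6 · n^10 / 5

By integral comparison (Euler-Maclaurin), Σ_{k=1}^n 12 · k^9 = 12 · ∫_0^n x^9 dx + O(n^9) = 12 · n^10/10 = 6 · n^10 / 5 + O(n^9). (Equivalently, Faulhaber's formula gives the same leading term.)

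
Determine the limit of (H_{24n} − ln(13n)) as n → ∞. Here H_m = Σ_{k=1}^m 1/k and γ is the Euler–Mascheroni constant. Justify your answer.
lim = ln(24/13) + γ

By Euler-Maclaurin, H_m = ln m + γ + O(1/m). So
  H_{24n} − ln(13n) = ln(24n) + γ − ln(13n) + O(1/n)
                       = ln(24/13) + γ + O(1/n).
Hence the limit is ln(24/13) + γ.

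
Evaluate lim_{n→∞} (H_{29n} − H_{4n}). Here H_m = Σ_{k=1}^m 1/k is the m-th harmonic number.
lim = ln(29/4)

Euler-Maclaurin gives H_m = ln m + γ + 1/(2m) + O(1/m^2). The γ and O(1/m) terms cancel in the difference:
  H_{29n} − H_{4n} = ln(29n) − ln(4n) + O(1/n) = ln(29/4) + O(1/n).
Hence the limit is ln(29/4).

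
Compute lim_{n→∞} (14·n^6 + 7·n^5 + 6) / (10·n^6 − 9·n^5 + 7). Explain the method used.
lim = 14/10 = 7/5

For large n the leading n^6 terms dominate both numerator and denominator. Dividing top and bottom by n^6, every other term tends to 0, leaving 14/10 = 7/5.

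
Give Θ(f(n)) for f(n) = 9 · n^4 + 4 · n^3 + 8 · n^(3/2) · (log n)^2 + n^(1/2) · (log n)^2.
f(n) ∈ Θ(n^4)

Compare the terms by growth order. For large n, n^a · (log n)^b dominates n^a' · (log n)^b' iff a > a', or (a = a' and b > b'). Ranking the 4 terms shows the dominant one is 9 · n^4. Hence f(n) ∈ Θ(n^4).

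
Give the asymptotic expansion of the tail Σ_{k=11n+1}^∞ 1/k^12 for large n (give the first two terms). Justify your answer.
Σ_{k>11n} 1/k^12 = 1/(11 · (11n)^11) − 1/(2 · (11n)^12) + O(1/(11n)^13)

Compare to the integral: ∫_{11n}^∞ x^(−12) dx = [−x^(−11)/11]_{11n}^∞ = 1/((12−1)·(11n)^11). The Euler-Maclaurin correction adds −f(11n)/2 = −1/(2·(11n)^12). Euler-Maclaurin then gives
  Σ_{k>11n} 1/k^12 = ∫_{11n}^∞ dx/x^12 − 1/(2·(11n)^12) + O(1/(11n)^13).
(Equivalently this is ζ(12) − Σ_{k≤11n} 1/k^12.)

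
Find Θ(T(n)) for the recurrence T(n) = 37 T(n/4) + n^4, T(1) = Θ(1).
T(n) = Θ(n^4)

log_4 37 ≈ 2.605. f(n) = n^4 dominates n^(log_4 37) since 4 > 2.605, and the regularity condition a·f(n/b) = 37·(n/4)^4 = (37/256)·n^4 ≤ c·f(n) holds with c = 37/256 ≈ 0.145 < 1. So this is Case 3: T(n) = Θ(f(n)) = Θ(n^4).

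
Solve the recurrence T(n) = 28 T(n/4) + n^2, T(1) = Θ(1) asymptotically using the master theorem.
T(n) = Θ(n^(log_4 28))

Master theorem: compare f(n) = n^2 to n^(log_4 28) where log_4 28 ≈ 2.404. Since 2 < log_4 28, we have f(n) = O(n^(log_4 28 − ε)) for some ε > 0 — Case 1. Hence T(n) = Θ(n^(log_4 28)).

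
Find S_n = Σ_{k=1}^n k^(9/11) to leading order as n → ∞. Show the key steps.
S_n ~ (11/20) · n^(20/11)

Integral comparison: Σ_{k=1}^n k^(9/11) = ∫_0^n x^(9/11) dx + O(n^(9/11)). The integral is n^(1 + 9/11) / (1 + 9/11) = n^((9+11)/11) / ((9+11)/11) = (11/20) · n^(20/11).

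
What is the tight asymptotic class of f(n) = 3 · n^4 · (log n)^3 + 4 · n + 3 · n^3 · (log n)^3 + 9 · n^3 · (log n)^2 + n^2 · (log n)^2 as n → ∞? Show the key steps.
f(n) ∈ Θ(n^4 · (log n)^3)

Compare the terms by growth order. For large n, n^a · (log n)^b dominates n^a' · (log n)^b' iff a > a', or (a = a' and b > b'). Ranking the 5 terms shows the dominant one is 3 · n^4 · (log n)^3. Hence f(n) ∈ Θ(n^4 · (log n)^3).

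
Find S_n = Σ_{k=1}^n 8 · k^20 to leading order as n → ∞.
S_n ~ 8 · n^21 / 21

By integral comparison (Euler-Maclaurin), Σ_{k=1}^n 8 · k^20 = 8 · ∫_0^n x^20 dx + O(n^20) = 8 · n^21/21 + O(n^20). (Equivalently, Faulhaber's formula gives the same leading term.)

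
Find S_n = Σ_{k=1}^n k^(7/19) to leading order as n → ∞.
S_n ~ (19/26) · n^(26/19)

Integral comparison: Σ_{k=1}^n k^(7/19) = ∫_0^n x^(7/19) dx + O(n^(7/19)). The integral is n^(1 + 7/19) / (1 + 7/19) = n^((7+19)/19) / ((7+19)/19) = (19/26) · n^(26/19).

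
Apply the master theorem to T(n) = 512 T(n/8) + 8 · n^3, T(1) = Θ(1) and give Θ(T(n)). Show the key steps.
T(n) = Θ(n^3 log n)

log_8 512 = 3, and f(n) = 8 · n^3 = Θ(n^(log_8 512)). This is Case 2 of the master theorem: T(n) = Θ(f(n) · log n) = Θ(n^3 log n).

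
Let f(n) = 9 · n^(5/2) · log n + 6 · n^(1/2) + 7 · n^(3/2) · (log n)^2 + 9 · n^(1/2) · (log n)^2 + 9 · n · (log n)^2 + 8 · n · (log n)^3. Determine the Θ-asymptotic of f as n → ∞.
f(n) ∈ Θ(n^(5/2) · log n)

Compare the terms by growth order. For large n, n^a · (log n)^b dominates n^a' · (log n)^b' iff a > a', or (a = a' and b > b'). Ranking the 6 terms shows the dominant one is 9 · n^(5/2) · log n. Hence f(n) ∈ Θ(n^(5/2) · log n).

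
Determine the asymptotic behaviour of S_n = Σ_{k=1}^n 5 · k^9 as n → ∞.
S_n ~ n^10 / 2

By integral comparison (Euler-Maclaurin), Σ_{k=1}^n 5 · k^9 = 5 · ∫_0^n x^9 dx + O(n^9) = 5 · n^10/10 = n^10 / 2 + O(n^9). (Equivalently, Faulhaber's formula gives the same leading term.)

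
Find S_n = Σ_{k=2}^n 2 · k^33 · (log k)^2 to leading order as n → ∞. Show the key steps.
S_n ~ n^34 · (log n)^2 / 17

By integral comparison, S_n = ∫_1^n 2 · x^33 · (log x)^2 dx + O(n^33 · (log n)^2). For the integral, the leading term of ∫_1^n x^33 (log x)^2 dx is n^34/34 · (log n)^2 (by repeated integration by parts; each step lowers the log-exponent and produces a relatively O(1/log n) correction). Hence S_n ~ n^34 · (log n)^2 / 17.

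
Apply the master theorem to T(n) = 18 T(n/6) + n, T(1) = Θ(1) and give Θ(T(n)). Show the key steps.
T(n) = Θ(n^(log_6 18))

Master theorem: compare f(n) = n to n^(log_6 18) where log_6 18 ≈ 1.613. Since 1 < log_6 18, we have f(n) = O(n^(log_6 18 − ε)) for some ε > 0 — Case 1. Hence T(n) = Θ(n^(log_6 18)).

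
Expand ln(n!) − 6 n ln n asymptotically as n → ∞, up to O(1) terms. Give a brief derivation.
ln(n!) − 6 n ln n = −5 n ln n − n + (1/2) ln(2π n) + O(1/n)

Stirling: ln((n)!) = n ln(n) − n + (1/2) ln(2π·n) + O(1/n).
Here n ln(n) = n ln n.
Subtract 6n ln n: leading term is (1 − 6) n ln n = −5 n ln n. The next term is −n. Then the (1/2) ln(2π·n) correction.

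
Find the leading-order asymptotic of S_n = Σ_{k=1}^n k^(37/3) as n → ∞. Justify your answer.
S_n ~ (3/40) · n^(40/3)

Integral comparison: Σ_{k=1}^n k^(37/3) = ∫_0^n x^(37/3) dx + O(n^(37/3)). The integral is n^(1 + 37/3) / (1 + 37/3) = n^((37+3)/3) / ((37+3)/3) = (3/40) · n^(40/3).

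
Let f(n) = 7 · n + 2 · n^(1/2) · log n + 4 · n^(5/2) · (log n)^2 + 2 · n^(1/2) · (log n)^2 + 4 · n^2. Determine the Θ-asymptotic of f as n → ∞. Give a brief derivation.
f(n) ∈ Θ(n^(5/2) · (log n)^2)

Compare the terms by growth order. For large n, n^a · (log n)^b dominates n^a' · (log n)^b' iff a > a', or (a = a' and b > b'). Ranking the 5 terms shows the dominant one is 4 · n^(5/2) · (log n)^2. Hence f(n) ∈ Θ(n^(5/2) · (log n)^2).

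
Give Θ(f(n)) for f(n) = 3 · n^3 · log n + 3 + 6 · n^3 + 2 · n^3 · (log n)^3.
f(n) ∈ Θ(n^3 · (log n)^3)

Compare the terms by growth order. For large n, n^a · (log n)^b dominates n^a' · (log n)^b' iff a > a', or (a = a' and b > b'). Ranking the 4 terms shows the dominant one is 2 · n^3 · (log n)^3. Hence f(n) ∈ Θ(n^3 · (log n)^3).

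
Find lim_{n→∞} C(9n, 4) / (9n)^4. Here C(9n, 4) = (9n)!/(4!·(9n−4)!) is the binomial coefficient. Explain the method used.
lim = 1/4! = 1/24

With N = 9n → ∞: C(N, 4) / N^4 = [N(N−1)…(N−3)] / (4! · N^4) = (1/4!) · 1 · (1 − 1/(9n)) · (1 − 2/(9n)) · (1 − 3/(9n)). Each factor → 1 as N → ∞, so the limit is 1/4! = 1/24.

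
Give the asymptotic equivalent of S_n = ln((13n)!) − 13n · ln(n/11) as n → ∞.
S_n ~ 13n · (ln 143 − 1) + O(ln n)

Stirling: ln((13n)!) = 13n ln(13n) − 13n + O(ln n).
  S_n = 13n ln(13n) − 13n − 13n ln(n/11) + O(ln n)
      = 13n ln(13n) − 13n ln n + 13n ln 11 − 13n + O(ln n)
      = 13n ln 13 + 13n ln 11 − 13n + O(ln n)
      = 13n (ln 143 − 1) + O(ln n).
Numerically ln(143) − 1 ≈ 3.9628.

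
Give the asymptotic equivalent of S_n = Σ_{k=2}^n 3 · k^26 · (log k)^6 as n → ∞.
S_n ~ n^27 · (log n)^6 / 9

By integral comparison, S_n = ∫_1^n 3 · x^26 · (log x)^6 dx + O(n^26 · (log n)^6). For the integral, the leading term of ∫_1^n x^26 (log x)^6 dx is n^27/27 · (log n)^6 (by repeated integration by parts; each step lowers the log-exponent and produces a relatively O(1/log n) correction). Hence S_n ~ n^27 · (log n)^6 / 9.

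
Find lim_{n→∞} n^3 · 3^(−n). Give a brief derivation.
lim = 0

Exponentials with base > 1 dominate every fixed polynomial: for any fixed c, n^c / 3^n → 0 as n → ∞ (e.g. by the ratio test, or by writing 3^n = e^(n ln 3) and noting e^(n ln 3) / n^c → ∞). Hence n^3 · 3^(−n) = n^3 / 3^n → 0.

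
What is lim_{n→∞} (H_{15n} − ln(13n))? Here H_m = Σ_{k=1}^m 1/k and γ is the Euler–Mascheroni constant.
lim = ln(15/13) + γ

By Euler-Maclaurin, H_m = ln m + γ + O(1/m). So
  H_{15n} − ln(13n) = ln(15n) + γ − ln(13n) + O(1/n)
                       = ln(15/13) + γ + O(1/n).
Hence the limit is ln(15/13) + γ.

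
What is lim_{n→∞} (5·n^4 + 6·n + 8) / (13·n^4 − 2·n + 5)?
lim = 5/13

For large n the leading n^4 terms dominate both numerator and denominator. Dividing top and bottom by n^4, every other term tends to 0, leaving 5/13.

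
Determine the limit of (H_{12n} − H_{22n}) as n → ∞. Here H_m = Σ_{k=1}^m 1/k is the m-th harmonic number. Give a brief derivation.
lim = ln(12/22) = ln(6/11)

Euler-Maclaurin gives H_m = ln m + γ + 1/(2m) + O(1/m^2). The γ and O(1/m) terms cancel in the difference:
  H_{12n} − H_{22n} = ln(12n) − ln(22n) + O(1/n) = ln(12/22) + O(1/n).
Hence the limit is ln(12/22) = ln(6/11).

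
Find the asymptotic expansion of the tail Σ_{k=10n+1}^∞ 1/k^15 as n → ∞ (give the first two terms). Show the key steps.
Σ_{k>10n} 1/k^15 = 1/(14 · (10n)^14) − 1/(2 · (10n)^15) + O(1/(10n)^16)

Compare to the integral: ∫_{10n}^∞ x^(−15) dx = [−x^(−14)/14]_{10n}^∞ = 1/((15−1)·(10n)^14). The Euler-Maclaurin correction adds −f(10n)/2 = −1/(2·(10n)^15). Euler-Maclaurin then gives
  Σ_{k>10n} 1/k^15 = ∫_{10n}^∞ dx/x^15 − 1/(2·(10n)^15) + O(1/(10n)^16).
(Equivalently this is ζ(15) − Σ_{k≤10n} 1/k^15.)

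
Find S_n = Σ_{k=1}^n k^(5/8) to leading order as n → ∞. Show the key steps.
S_n ~ (8/13) · n^(13/8)

Integral comparison: Σ_{k=1}^n k^(5/8) = ∫_0^n x^(5/8) dx + O(n^(5/8)). The integral is n^(1 + 5/8) / (1 + 5/8) = n^((5+8)/8) / ((5+8)/8) = (8/13) · n^(13/8).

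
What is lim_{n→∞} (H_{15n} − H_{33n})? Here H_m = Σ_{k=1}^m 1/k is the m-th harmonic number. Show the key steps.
lim = ln(15/33) = ln(5/11)

Euler-Maclaurin gives H_m = ln m + γ + 1/(2m) + O(1/m^2). The γ and O(1/m) terms cancel in the difference:
  H_{15n} − H_{33n} = ln(15n) − ln(33n) + O(1/n) = ln(15/33) + O(1/n).
Hence the limit is ln(15/33) = ln(5/11).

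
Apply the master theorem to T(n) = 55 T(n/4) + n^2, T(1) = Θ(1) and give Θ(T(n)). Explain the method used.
T(n) = Θ(n^(log_4 55))

Master theorem: compare f(n) = n^2 to n^(log_4 55) where log_4 55 ≈ 2.891. Since 2 < log_4 55, we have f(n) = O(n^(log_4 55 − ε)) for some ε > 0 — Case 1. Hence T(n) = Θ(n^(log_4 55)).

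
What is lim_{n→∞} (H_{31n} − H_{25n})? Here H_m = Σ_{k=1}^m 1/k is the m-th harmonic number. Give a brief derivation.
lim = ln(31/25)

Euler-Maclaurin gives H_m = ln m + γ + 1/(2m) + O(1/m^2). The γ and O(1/m) terms cancel in the difference:
  H_{31n} − H_{25n} = ln(31n) − ln(25n) + O(1/n) = ln(31/25) + O(1/n).
Hence the limit is ln(31/25).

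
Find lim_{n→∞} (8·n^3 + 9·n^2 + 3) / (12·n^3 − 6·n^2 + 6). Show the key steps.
lim = 8/12 = 2/3

For large n the leading n^3 terms dominate both numerator and denominator. Dividing top and bottom by n^3, every other term tends to 0, leaving 8/12 = 2/3.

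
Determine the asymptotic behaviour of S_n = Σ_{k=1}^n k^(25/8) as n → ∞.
S_n ~ (8/33) · n^(33/8)

Integral comparison: Σ_{k=1}^n k^(25/8) = ∫_0^n x^(25/8) dx + O(n^(25/8)). The integral is n^(1 + 25/8) / (1 + 25/8) = n^((25+8)/8) / ((25+8)/8) = (8/33) · n^(33/8).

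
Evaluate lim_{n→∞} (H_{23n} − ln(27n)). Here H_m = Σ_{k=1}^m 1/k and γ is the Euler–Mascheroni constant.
lim = ln(23/27) + γ

By Euler-Maclaurin, H_m = ln m + γ + O(1/m). So
  H_{23n} − ln(27n) = ln(23n) + γ − ln(27n) + O(1/n)
                       = ln(23/27) + γ + O(1/n).
Hence the limit is ln(23/27) + γ.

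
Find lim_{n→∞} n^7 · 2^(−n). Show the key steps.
lim = 0

Exponentials with base > 1 dominate every fixed polynomial: for any fixed c, n^c / 2^n → 0 as n → ∞ (e.g. by the ratio test, or by writing 2^n = e^(n ln 2) and noting e^(n ln 2) / n^c → ∞). Hence n^7 · 2^(−n) = n^7 / 2^n → 0.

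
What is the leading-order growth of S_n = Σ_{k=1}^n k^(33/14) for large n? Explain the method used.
S_n ~ (14/47) · n^(47/14)

Integral comparison: Σ_{k=1}^n k^(33/14) = ∫_0^n x^(33/14) dx + O(n^(33/14)). The integral is n^(1 + 33/14) / (1 + 33/14) = n^((33+14)/14) / ((33+14)/14) = (14/47) · n^(47/14).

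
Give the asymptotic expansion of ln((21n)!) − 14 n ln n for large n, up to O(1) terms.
ln((21n)!) − 14 n ln n = 7 n ln n + 21(ln 21 − 1) n + (1/2) ln(2π·21n) + O(1/n)

Stirling: ln((21n)!) = 21n ln(21n) − 21n + (1/2) ln(2π·21n) + O(1/n).
Expand 21n ln(21n) = 21n (ln n + ln 21) = 21n ln n + 21n ln 21.
Subtract 14n ln n: leading term is (21 − 14) n ln n = 7 n ln n. The next term is 21n ln 21 − 21n = 21(ln 21 − 1) n. Then the (1/2) ln(2π·21n) correction.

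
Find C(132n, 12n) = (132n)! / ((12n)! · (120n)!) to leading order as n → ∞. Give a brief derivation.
C(132n, 12n) ~ (285311670611/10000000000)^(12n) · sqrt(11/(20π·12n))

Write N = 12n. Apply Stirling to each factorial:
  (11N)! ~ sqrt(2π·11N) · (11N/e)^(11N),
  N! ~ sqrt(2π N) · (N/e)^N,
  (10N)! ~ sqrt(2π·10N) · (10N/e)^(10N).
The exponential factors combine to (11N)^(11N) / (N^N · (10N)^(10N)) = 11^(11N)/10^(10N) = (11^11/10^10)^N = (285311670611/10000000000)^N.
The square-root prefactors combine to sqrt(2π·11N) / (sqrt(2π N)·sqrt(2π·10N)) = sqrt(11 / (2π·10·N)) = sqrt(11/(20π·12n)).
Substituting N = 12n: C(132n, 12n) ~ (285311670611/10000000000)^(12n) · sqrt(11/(20π·12n)).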